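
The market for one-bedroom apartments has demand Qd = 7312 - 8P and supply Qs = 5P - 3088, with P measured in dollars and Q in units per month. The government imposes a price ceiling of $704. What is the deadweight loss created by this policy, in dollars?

Equilibrium: 7312 - 8P = 5P - 3088, so 10400 = 13P and P* = 800, Q* = 912.
Because the ceiling (704) lies below the market-clearing price, it is binding.
At P = 704: Qd = 7312 - 8·704 = 1680 and Qs = 5·704 - 3088 = 432.
Quantity traded falls to 432. At Q = 432 the demand price is (7312 - 432)/8 = 860 and the supply price is (3088 + 432)/5 = 704.
Deadweight loss = ½ · (860 - 704) · (912 - 432) = ½ · 156 · 480 = 37440.

37440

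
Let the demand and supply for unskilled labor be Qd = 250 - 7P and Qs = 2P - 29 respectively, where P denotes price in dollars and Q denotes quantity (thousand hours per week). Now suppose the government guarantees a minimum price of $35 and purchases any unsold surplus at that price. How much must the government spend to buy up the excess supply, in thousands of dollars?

1260

Without the control the market clears where 250 - 7P = 2P - 29, i.e. P* = 31 and Q* = 33.
Because the floor (35) lies above the market-clearing price, it is binding.
At P = 35: Qd = 250 - 7·35 = 5 and Qs = 2·35 - 29 = 41.
Surplus = Qs - Qd = 36.
Government expenditure = surplus × support price = 36 × 35 = 1260.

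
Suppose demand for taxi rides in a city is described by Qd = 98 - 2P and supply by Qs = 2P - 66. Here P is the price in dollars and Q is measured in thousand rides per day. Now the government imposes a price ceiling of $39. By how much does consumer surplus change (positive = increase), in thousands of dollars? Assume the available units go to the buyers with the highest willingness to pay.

20

Without the control the market clears where 98 - 2P = 2P - 66, i.e. P* = 41 and Q* = 16.
Because the ceiling (39) lies below the market-clearing price, it is binding.
At P = 39: Qd = 98 - 2·39 = 20 and Qs = 2·39 - 66 = 12.
Consumer surplus without the control is ½ · (49 - 41) · 16 = 64.
With the ceiling, 12 units are sold at 39 (assume they go to the highest-value buyers). The demand price at Q = 12 is 43, so CS = ½ · [(49 - 39) + (43 - 39)] · 12 = 84.
Change in consumer surplus = 84 - 64 = 20.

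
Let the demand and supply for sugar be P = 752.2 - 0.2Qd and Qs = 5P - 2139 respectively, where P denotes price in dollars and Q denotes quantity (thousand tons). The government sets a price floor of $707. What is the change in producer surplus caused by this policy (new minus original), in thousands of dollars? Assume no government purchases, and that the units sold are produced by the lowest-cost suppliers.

Rearranging demand gives Qd = 3761 - 5P. Equilibrium: 3761 - 5P = 5P - 2139, so 5900 = 10P and P* = 590, Q* = 811.
The floor of 707 is above the equilibrium price 590, so it binds.
At P = 707: Qd = 3761 - 5·707 = 226 and Qs = 5·707 - 2139 = 1396.
Producer surplus without the control is ½ · (590 - 427.8) · 811 = 65772.1.
With the floor, 226 units are sold at 707. The supply price at Q = 226 is 473, so PS = ½ · [(707 - 427.8) + (707 - 473)] · 226 = 57991.6.
Change in producer surplus = 57991.6 - 65772.1 = -7780.5.

-7780.5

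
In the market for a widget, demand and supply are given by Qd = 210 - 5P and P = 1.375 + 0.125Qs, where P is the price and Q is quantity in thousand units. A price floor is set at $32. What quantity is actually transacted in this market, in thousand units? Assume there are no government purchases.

50

Rearranging supply gives Qs = 8P - 11. Setting quantity demanded equal to quantity supplied, 210 - 5P = 8P - 11, gives P* = 17 and Q* = 125.
The floor of 32 is above the equilibrium price 17, so it binds.
At P = 32: Qd = 210 - 5·32 = 50 and Qs = 8·32 - 11 = 245.
The quantity actually transacted is the short side, demand: 50.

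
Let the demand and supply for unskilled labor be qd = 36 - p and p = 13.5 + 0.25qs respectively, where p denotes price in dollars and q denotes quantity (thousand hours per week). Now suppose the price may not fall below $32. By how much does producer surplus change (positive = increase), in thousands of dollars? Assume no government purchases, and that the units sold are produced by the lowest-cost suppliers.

31.5

Rearranging supply gives qs = 4p - 54. Without the control the market clears where 36 - p = 4p - 54, i.e. p* = 18 and q* = 18.
Because the floor (32) lies above the market-clearing price, it is binding.
At p = 32: qd = 36 - 32 = 4 and qs = 4·32 - 54 = 74.
Producer surplus without the control is ½ · (18 - 13.5) · 18 = 40.5.
With the floor, 4 units are sold at 32. The supply price at q = 4 is 14.5, so PS = ½ · [(32 - 13.5) + (32 - 14.5)] · 4 = 72.
Change in producer surplus = 72 - 40.5 = 31.5.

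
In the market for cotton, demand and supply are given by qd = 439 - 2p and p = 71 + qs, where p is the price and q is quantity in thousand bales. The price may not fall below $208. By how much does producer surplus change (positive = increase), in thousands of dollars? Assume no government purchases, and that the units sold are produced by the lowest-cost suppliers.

Rearranging supply gives qs = p - 71. Equilibrium: 439 - 2p = p - 71, so 510 = 3p and p* = 170, q* = 99.
Since 208 > 170, the floor is binding.
At p = 208: qd = 439 - 2·208 = 23 and qs = 208 - 71 = 137.
Producer surplus without the control is ½ · (170 - 71) · 99 = 4900.5.
With the floor, 23 units are sold at 208. The supply price at q = 23 is 94, so PS = ½ · [(208 - 71) + (208 - 94)] · 23 = 2886.5.
Change in producer surplus = 2886.5 - 4900.5 = -2014.

-2014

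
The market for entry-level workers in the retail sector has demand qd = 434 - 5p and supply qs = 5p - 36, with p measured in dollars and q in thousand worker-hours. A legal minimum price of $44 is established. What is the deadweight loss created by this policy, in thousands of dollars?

0

Setting quantity demanded equal to quantity supplied, 434 - 5p = 5p - 36, gives p* = 47 and q* = 199.
Since 44 is below p* = 47, the floor does not bind and the free-market outcome prevails.
Since the control does not bind, no trades are prevented and deadweight loss is zero.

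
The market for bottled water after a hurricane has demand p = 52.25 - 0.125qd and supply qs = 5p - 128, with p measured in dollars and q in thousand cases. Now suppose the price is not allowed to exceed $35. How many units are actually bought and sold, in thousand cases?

Rearranging demand gives qd = 418 - 8p. Setting quantity demanded equal to quantity supplied, 418 - 8p = 5p - 128, gives p* = 42 and q* = 82.
The ceiling of 35 is below the equilibrium price 42, so it binds.
At p = 35: qd = 418 - 8·35 = 138 and qs = 5·35 - 128 = 47.
The quantity actually transacted is the short side, supply: 47.

47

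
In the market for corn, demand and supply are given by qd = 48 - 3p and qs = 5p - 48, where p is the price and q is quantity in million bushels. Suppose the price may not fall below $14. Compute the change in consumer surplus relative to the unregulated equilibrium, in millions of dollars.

-18

Equilibrium: 48 - 3p = 5p - 48, so 96 = 8p and p* = 12, q* = 12.
Since 14 > 12, the floor is binding.
At p = 14: qd = 48 - 3·14 = 6 and qs = 5·14 - 48 = 22.
Consumer surplus without the control is ½ · (16 - 12) · 12 = 24.
With the floor, consumers buy 6 units at 14, so CS = ½ · (16 - 14) · 6 = 6.
Change in consumer surplus = 6 - 24 = -18.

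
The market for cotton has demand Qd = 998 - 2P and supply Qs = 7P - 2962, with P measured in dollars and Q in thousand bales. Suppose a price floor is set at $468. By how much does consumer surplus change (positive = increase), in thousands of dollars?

-2520

Setting quantity demanded equal to quantity supplied, 998 - 2P = 7P - 2962, gives P* = 440 and Q* = 118.
Because the floor (468) lies above the market-clearing price, it is binding.
At P = 468: Qd = 998 - 2·468 = 62 and Qs = 7·468 - 2962 = 314.
Consumer surplus without the control is ½ · (499 - 440) · 118 = 3481.
With the floor, consumers buy 62 units at 468, so CS = ½ · (499 - 468) · 62 = 961.
Change in consumer surplus = 961 - 3481 = -2520.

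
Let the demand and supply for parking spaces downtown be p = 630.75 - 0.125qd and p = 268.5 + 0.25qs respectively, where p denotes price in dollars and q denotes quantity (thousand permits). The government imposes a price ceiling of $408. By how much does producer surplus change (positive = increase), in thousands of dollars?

-77724

Rearranging demand gives qd = 5046 - 8p; rearranging supply gives qs = 4p - 1074. Without the control the market clears where 5046 - 8p = 4p - 1074, i.e. p* = 510 and q* = 966.
Since 408 < 510, the ceiling is binding.
At p = 408: qd = 5046 - 8·408 = 1782 and qs = 4·408 - 1074 = 558.
Producer surplus without the control is ½ · (510 - 268.5) · 966 = 116644.5.
With the ceiling, producers sell 558 units at 408, so PS = ½ · (408 - 268.5) · 558 = 38920.5.
Change in producer surplus = 38920.5 - 116644.5 = -77724.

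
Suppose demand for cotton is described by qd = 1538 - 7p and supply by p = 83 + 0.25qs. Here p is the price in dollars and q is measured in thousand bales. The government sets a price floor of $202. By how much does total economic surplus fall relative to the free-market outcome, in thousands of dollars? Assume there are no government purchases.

Rearranging supply gives qs = 4p - 332. Without the control the market clears where 1538 - 7p = 4p - 332, i.e. p* = 170 and q* = 348.
Because the floor (202) lies above the market-clearing price, it is binding.
At p = 202: qd = 1538 - 7·202 = 124 and qs = 4·202 - 332 = 476.
Quantity traded falls to 124. At q = 124 the demand price is (1538 - 124)/7 = 202 and the supply price is (332 + 124)/4 = 114.
Deadweight loss = ½ · (202 - 114) · (348 - 124) = ½ · 88 · 224 = 9856.

9856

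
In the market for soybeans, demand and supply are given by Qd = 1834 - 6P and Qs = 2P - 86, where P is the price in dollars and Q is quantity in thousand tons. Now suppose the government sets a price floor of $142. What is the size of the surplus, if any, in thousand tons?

0

In a free market, 1834 - 6P = 2P - 86 gives the equilibrium P* = 240, Q* = 394.
The floor of 142 is below the equilibrium price 240, so it is not binding; the market clears at P* = 240, Q* = 394.
Since the control does not bind, there is no surplus.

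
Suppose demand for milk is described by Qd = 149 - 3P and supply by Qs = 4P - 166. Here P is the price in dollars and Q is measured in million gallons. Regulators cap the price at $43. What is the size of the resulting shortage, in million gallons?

Equilibrium: 149 - 3P = 4P - 166, so 315 = 7P and P* = 45, Q* = 14.
Because the ceiling (43) lies below the market-clearing price, it is binding.
At P = 43: Qd = 149 - 3·43 = 20 and Qs = 4·43 - 166 = 6.
Shortage = Qd - Qs = 20 - 6 = 14.

14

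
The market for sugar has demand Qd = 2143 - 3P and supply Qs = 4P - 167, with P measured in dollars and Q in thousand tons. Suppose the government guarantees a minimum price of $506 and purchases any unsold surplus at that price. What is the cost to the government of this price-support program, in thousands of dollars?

Without the control the market clears where 2143 - 3P = 4P - 167, i.e. P* = 330 and Q* = 1153.
The floor of 506 is above the equilibrium price 330, so it binds.
At P = 506: Qd = 2143 - 3·506 = 625 and Qs = 4·506 - 167 = 1857.
Surplus = Qs - Qd = 1232.
Government expenditure = surplus × support price = 1232 × 506 = 623392.

623392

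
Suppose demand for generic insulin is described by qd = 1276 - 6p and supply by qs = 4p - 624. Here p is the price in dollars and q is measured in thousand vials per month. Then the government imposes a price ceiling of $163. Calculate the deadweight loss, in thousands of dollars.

Equilibrium: 1276 - 6p = 4p - 624, so 1900 = 10p and p* = 190, q* = 136.
Because the ceiling (163) lies below the market-clearing price, it is binding.
At p = 163: qd = 1276 - 6·163 = 298 and qs = 4·163 - 624 = 28.
Quantity traded falls to 28. At q = 28 the demand price is (1276 - 28)/6 = 208 and the supply price is (624 + 28)/4 = 163.
Deadweight loss = ½ · (208 - 163) · (136 - 28) = ½ · 45 · 108 = 2430.

2430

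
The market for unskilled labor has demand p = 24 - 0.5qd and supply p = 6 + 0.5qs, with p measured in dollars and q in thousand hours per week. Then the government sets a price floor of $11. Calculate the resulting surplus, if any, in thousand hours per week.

Rearranging demand gives qd = 48 - 2p; rearranging supply gives qs = 2p - 12. Equilibrium: 48 - 2p = 2p - 12, so 60 = 4p and p* = 15, q* = 18.
The floor of 11 is below the equilibrium price 15, so it is not binding; the market clears at p* = 15, q* = 18.
Since the control does not bind, there is no surplus.

0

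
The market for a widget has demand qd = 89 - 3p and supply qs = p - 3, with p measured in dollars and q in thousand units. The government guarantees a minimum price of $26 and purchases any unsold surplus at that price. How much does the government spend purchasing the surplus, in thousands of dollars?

312

Equilibrium: 89 - 3p = p - 3, so 92 = 4p and p* = 23, q* = 20.
Because the floor (26) lies above the market-clearing price, it is binding.
At p = 26: qd = 89 - 3·26 = 11 and qs = 26 - 3 = 23.
Surplus = qs - qd = 12.
Government expenditure = surplus × support price = 12 × 26 = 312.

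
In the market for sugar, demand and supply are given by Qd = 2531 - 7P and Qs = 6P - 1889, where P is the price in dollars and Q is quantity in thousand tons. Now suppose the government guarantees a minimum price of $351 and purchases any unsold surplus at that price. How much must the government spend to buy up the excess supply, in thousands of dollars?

50193

In a free market, 2531 - 7P = 6P - 1889 gives the equilibrium P* = 340, Q* = 151.
Since 351 > 340, the floor is binding.
At P = 351: Qd = 2531 - 7·351 = 74 and Qs = 6·351 - 1889 = 217.
Surplus = Qs - Qd = 143.
Government expenditure = surplus × support price = 143 × 351 = 50193.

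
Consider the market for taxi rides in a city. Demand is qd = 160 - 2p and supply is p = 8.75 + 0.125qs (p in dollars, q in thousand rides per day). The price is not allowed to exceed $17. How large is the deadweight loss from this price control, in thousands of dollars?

Rearranging supply gives qs = 8p - 70. Without the control the market clears where 160 - 2p = 8p - 70, i.e. p* = 23 and q* = 114.
Because the ceiling (17) lies below the market-clearing price, it is binding.
At p = 17: qd = 160 - 2·17 = 126 and qs = 8·17 - 70 = 66.
Quantity traded falls to 66. At q = 66 the demand price is (160 - 66)/2 = 47 and the supply price is (70 + 66)/8 = 17.
Deadweight loss = ½ · (47 - 17) · (114 - 66) = ½ · 30 · 48 = 720.

720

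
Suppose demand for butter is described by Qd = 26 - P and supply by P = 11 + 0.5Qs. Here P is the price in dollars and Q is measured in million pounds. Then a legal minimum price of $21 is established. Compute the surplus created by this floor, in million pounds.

Rearranging supply gives Qs = 2P - 22. Without the control the market clears where 26 - P = 2P - 22, i.e. P* = 16 and Q* = 10.
Because the floor (21) lies above the market-clearing price, it is binding.
At P = 21: Qd = 26 - 21 = 5 and Qs = 2·21 - 22 = 20.
Surplus = Qs - Qd = 20 - 5 = 15.

15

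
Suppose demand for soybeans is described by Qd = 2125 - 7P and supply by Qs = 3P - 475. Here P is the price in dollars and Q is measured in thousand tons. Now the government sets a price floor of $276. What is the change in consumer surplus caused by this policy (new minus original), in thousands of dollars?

Setting quantity demanded equal to quantity supplied, 2125 - 7P = 3P - 475, gives P* = 260 and Q* = 305.
Since 276 > 260, the floor is binding.
At P = 276: Qd = 2125 - 7·276 = 193 and Qs = 3·276 - 475 = 353.
Consumer surplus without the control is ½ · (2125/7 - 260) · 305 = 93025/14.
With the floor, consumers buy 193 units at 276, so CS = ½ · (2125/7 - 276) · 193 = 37249/14.
Change in consumer surplus = 37249/14 - 93025/14 = -3984.

-3984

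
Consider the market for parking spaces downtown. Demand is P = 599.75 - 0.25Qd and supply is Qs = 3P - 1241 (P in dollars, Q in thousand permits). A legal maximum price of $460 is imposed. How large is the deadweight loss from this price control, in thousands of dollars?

9450

Rearranging demand gives Qd = 2399 - 4P. Without the control the market clears where 2399 - 4P = 3P - 1241, i.e. P* = 520 and Q* = 319.
The ceiling of 460 is below the equilibrium price 520, so it binds.
At P = 460: Qd = 2399 - 4·460 = 559 and Qs = 3·460 - 1241 = 139.
Quantity traded falls to 139. At Q = 139 the demand price is (2399 - 139)/4 = 565 and the supply price is (1241 + 139)/3 = 460.
Deadweight loss = ½ · (565 - 460) · (319 - 139) = ½ · 105 · 180 = 9450.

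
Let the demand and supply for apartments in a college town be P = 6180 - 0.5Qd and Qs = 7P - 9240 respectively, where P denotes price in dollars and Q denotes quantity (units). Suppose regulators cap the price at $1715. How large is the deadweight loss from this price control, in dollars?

7390293.75

Rearranging demand gives Qd = 12360 - 2P. Setting quantity demanded equal to quantity supplied, 12360 - 2P = 7P - 9240, gives P* = 2400 and Q* = 7560.
Since 1715 < 2400, the ceiling is binding.
At P = 1715: Qd = 12360 - 2·1715 = 8930 and Qs = 7·1715 - 9240 = 2765.
Quantity traded falls to 2765. At Q = 2765 the demand price is (12360 - 2765)/2 = 4797.5 and the supply price is (9240 + 2765)/7 = 1715.
Deadweight loss = ½ · (4797.5 - 1715) · (7560 - 2765) = ½ · 3082.5 · 4795 = 7390293.75.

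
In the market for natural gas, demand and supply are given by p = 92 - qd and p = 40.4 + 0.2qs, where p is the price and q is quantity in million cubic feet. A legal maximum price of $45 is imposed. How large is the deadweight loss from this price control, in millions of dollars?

Rearranging demand gives qd = 92 - p; rearranging supply gives qs = 5p - 202. Without the control the market clears where 92 - p = 5p - 202, i.e. p* = 49 and q* = 43.
Since 45 < 49, the ceiling is binding.
At p = 45: qd = 92 - 45 = 47 and qs = 5·45 - 202 = 23.
Quantity traded falls to 23. At q = 23 the demand price is 92 - 23 = 69 and the supply price is (202 + 23)/5 = 45.
Deadweight loss = ½ · (69 - 45) · (43 - 23) = ½ · 24 · 20 = 240.

240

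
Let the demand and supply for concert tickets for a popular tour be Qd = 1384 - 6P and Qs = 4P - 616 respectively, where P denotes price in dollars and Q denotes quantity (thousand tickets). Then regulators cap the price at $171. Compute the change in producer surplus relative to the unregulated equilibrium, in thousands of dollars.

-3654

Equilibrium: 1384 - 6P = 4P - 616, so 2000 = 10P and P* = 200, Q* = 184.
Since 171 < 200, the ceiling is binding.
At P = 171: Qd = 1384 - 6·171 = 358 and Qs = 4·171 - 616 = 68.
Producer surplus without the control is ½ · (200 - 154) · 184 = 4232.
With the ceiling, producers sell 68 units at 171, so PS = ½ · (171 - 154) · 68 = 578.
Change in producer surplus = 578 - 4232 = -3654.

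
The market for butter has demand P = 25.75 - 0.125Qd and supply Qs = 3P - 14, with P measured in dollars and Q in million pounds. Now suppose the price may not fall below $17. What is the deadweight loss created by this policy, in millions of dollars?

Rearranging demand gives Qd = 206 - 8P. Without the control the market clears where 206 - 8P = 3P - 14, i.e. P* = 20 and Q* = 46.
The floor of 17 is below the equilibrium price 20, so it is not binding; the market clears at P* = 20, Q* = 46.
Since the control does not bind, no trades are prevented and deadweight loss is zero.

0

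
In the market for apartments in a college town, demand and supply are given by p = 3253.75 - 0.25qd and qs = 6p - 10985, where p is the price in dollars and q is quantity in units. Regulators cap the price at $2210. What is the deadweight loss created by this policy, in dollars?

270750

Rearranging demand gives qd = 13015 - 4p. Setting quantity demanded equal to quantity supplied, 13015 - 4p = 6p - 10985, gives p* = 2400 and q* = 3415.
The ceiling of 2210 is below the equilibrium price 2400, so it binds.
At p = 2210: qd = 13015 - 4·2210 = 4175 and qs = 6·2210 - 10985 = 2275.
Quantity traded falls to 2275. At q = 2275 the demand price is (13015 - 2275)/4 = 2685 and the supply price is (10985 + 2275)/6 = 2210.
Deadweight loss = ½ · (2685 - 2210) · (3415 - 2275) = ½ · 475 · 1140 = 270750.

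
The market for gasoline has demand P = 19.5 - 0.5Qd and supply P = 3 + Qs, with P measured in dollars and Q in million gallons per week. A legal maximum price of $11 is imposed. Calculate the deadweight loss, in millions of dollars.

6.75

Rearranging demand gives Qd = 39 - 2P; rearranging supply gives Qs = P - 3. Equilibrium: 39 - 2P = P - 3, so 42 = 3P and P* = 14, Q* = 11.
Since 11 < 14, the ceiling is binding.
At P = 11: Qd = 39 - 2·11 = 17 and Qs = 11 - 3 = 8.
Quantity traded falls to 8. At Q = 8 the demand price is (39 - 8)/2 = 15.5 and the supply price is 3 + 8 = 11.
Deadweight loss = ½ · (15.5 - 11) · (11 - 8) = ½ · 4.5 · 3 = 6.75.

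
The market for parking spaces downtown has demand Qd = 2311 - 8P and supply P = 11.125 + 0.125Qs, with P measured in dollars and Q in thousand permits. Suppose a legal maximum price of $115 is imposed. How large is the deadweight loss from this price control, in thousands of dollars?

9800

Rearranging supply gives Qs = 8P - 89. Setting quantity demanded equal to quantity supplied, 2311 - 8P = 8P - 89, gives P* = 150 and Q* = 1111.
The ceiling of 115 is below the equilibrium price 150, so it binds.
At P = 115: Qd = 2311 - 8·115 = 1391 and Qs = 8·115 - 89 = 831.
Quantity traded falls to 831. At Q = 831 the demand price is (2311 - 831)/8 = 185 and the supply price is (89 + 831)/8 = 115.
Deadweight loss = ½ · (185 - 115) · (1111 - 831) = ½ · 70 · 280 = 9800.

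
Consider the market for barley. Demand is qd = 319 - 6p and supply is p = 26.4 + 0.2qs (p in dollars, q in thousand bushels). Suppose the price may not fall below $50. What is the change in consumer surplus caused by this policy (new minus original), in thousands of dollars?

Rearranging supply gives qs = 5p - 132. Without the control the market clears where 319 - 6p = 5p - 132, i.e. p* = 41 and q* = 73.
Because the floor (50) lies above the market-clearing price, it is binding.
At p = 50: qd = 319 - 6·50 = 19 and qs = 5·50 - 132 = 118.
Consumer surplus without the control is ½ · (319/6 - 41) · 73 = 5329/12.
With the floor, consumers buy 19 units at 50, so CS = ½ · (319/6 - 50) · 19 = 361/12.
Change in consumer surplus = 361/12 - 5329/12 = -414.

-414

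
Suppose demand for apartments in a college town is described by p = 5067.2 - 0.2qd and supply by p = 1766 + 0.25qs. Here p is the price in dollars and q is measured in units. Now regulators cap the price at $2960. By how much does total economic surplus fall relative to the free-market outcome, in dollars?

Rearranging demand gives qd = 25336 - 5p; rearranging supply gives qs = 4p - 7064. Without the control the market clears where 25336 - 5p = 4p - 7064, i.e. p* = 3600 and q* = 7336.
The ceiling of 2960 is below the equilibrium price 3600, so it binds.
At p = 2960: qd = 25336 - 5·2960 = 10536 and qs = 4·2960 - 7064 = 4776.
Quantity traded falls to 4776. At q = 4776 the demand price is (25336 - 4776)/5 = 4112 and the supply price is (7064 + 4776)/4 = 2960.
Deadweight loss = ½ · (4112 - 2960) · (7336 - 4776) = ½ · 1152 · 2560 = 1474560.

1474560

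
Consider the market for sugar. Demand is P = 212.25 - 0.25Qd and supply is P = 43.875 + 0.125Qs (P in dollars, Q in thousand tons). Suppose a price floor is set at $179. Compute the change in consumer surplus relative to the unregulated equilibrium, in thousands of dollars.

-22989

Rearranging demand gives Qd = 849 - 4P; rearranging supply gives Qs = 8P - 351. Equilibrium: 849 - 4P = 8P - 351, so 1200 = 12P and P* = 100, Q* = 449.
Because the floor (179) lies above the market-clearing price, it is binding.
At P = 179: Qd = 849 - 4·179 = 133 and Qs = 8·179 - 351 = 1081.
Consumer surplus without the control is ½ · (212.25 - 100) · 449 = 25200.125.
With the floor, consumers buy 133 units at 179, so CS = ½ · (212.25 - 179) · 133 = 2211.125.
Change in consumer surplus = 2211.125 - 25200.125 = -22989.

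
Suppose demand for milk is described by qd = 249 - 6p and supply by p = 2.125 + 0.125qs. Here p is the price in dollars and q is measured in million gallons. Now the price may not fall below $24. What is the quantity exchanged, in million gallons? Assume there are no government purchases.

Rearranging supply gives qs = 8p - 17. In a free market, 249 - 6p = 8p - 17 gives the equilibrium p* = 19, q* = 135.
Because the floor (24) lies above the market-clearing price, it is binding.
At p = 24: qd = 249 - 6·24 = 105 and qs = 8·24 - 17 = 175.
The quantity actually transacted is the short side, demand: 105.

105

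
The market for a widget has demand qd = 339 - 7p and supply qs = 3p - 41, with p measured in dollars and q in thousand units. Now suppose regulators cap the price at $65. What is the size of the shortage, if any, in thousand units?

Equilibrium: 339 - 7p = 3p - 41, so 380 = 10p and p* = 38, q* = 73.
The ceiling of 65 is above the equilibrium price 38, so it is not binding; the market clears at p* = 38, q* = 73.
Since the control does not bind, there is no shortage.

0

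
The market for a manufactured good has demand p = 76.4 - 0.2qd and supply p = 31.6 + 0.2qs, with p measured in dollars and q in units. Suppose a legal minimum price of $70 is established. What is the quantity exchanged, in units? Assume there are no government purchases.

Rearranging demand gives qd = 382 - 5p; rearranging supply gives qs = 5p - 158. In a free market, 382 - 5p = 5p - 158 gives the equilibrium p* = 54, q* = 112.
Because the floor (70) lies above the market-clearing price, it is binding.
At p = 70: qd = 382 - 5·70 = 32 and qs = 5·70 - 158 = 192.
The quantity actually transacted is the short side, demand: 32.

32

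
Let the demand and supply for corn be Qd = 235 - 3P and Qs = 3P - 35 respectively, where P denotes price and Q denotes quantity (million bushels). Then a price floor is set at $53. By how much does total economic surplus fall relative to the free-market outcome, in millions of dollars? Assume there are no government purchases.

Equilibrium: 235 - 3P = 3P - 35, so 270 = 6P and P* = 45, Q* = 100.
Because the floor (53) lies above the market-clearing price, it is binding.
At P = 53: Qd = 235 - 3·53 = 76 and Qs = 3·53 - 35 = 124.
Quantity traded falls to 76. At Q = 76 the demand price is (235 - 76)/3 = 53 and the supply price is (35 + 76)/3 = 37.
Deadweight loss = ½ · (53 - 37) · (100 - 76) = ½ · 16 · 24 = 192.

192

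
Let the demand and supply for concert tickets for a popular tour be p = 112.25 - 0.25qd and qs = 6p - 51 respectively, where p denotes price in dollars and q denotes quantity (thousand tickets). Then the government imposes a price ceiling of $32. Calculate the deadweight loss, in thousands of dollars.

2430

Rearranging demand gives qd = 449 - 4p. In a free market, 449 - 4p = 6p - 51 gives the equilibrium p* = 50, q* = 249.
The ceiling of 32 is below the equilibrium price 50, so it binds.
At p = 32: qd = 449 - 4·32 = 321 and qs = 6·32 - 51 = 141.
Quantity traded falls to 141. At q = 141 the demand price is (449 - 141)/4 = 77 and the supply price is (51 + 141)/6 = 32.
Deadweight loss = ½ · (77 - 32) · (249 - 141) = ½ · 45 · 108 = 2430.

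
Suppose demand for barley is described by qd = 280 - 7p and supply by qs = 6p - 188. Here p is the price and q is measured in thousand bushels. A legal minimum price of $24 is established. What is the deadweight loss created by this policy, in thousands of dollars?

0

Equilibrium: 280 - 7p = 6p - 188, so 468 = 13p and p* = 36, q* = 28.
The floor of 24 is below the equilibrium price 36, so it is not binding; the market clears at p* = 36, q* = 28.
Since the control does not bind, no trades are prevented and deadweight loss is zero.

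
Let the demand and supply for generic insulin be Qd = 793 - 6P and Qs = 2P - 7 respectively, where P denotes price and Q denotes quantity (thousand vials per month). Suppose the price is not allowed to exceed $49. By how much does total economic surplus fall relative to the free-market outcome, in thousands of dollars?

Setting quantity demanded equal to quantity supplied, 793 - 6P = 2P - 7, gives P* = 100 and Q* = 193.
Since 49 < 100, the ceiling is binding.
At P = 49: Qd = 793 - 6·49 = 499 and Qs = 2·49 - 7 = 91.
Quantity traded falls to 91. At Q = 91 the demand price is (793 - 91)/6 = 117 and the supply price is (7 + 91)/2 = 49.
Deadweight loss = ½ · (117 - 49) · (193 - 91) = ½ · 68 · 102 = 3468.

3468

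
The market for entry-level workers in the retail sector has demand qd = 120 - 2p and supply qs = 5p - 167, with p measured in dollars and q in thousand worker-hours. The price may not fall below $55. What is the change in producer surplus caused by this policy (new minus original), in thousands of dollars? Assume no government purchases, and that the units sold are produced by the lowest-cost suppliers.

61.6

Equilibrium: 120 - 2p = 5p - 167, so 287 = 7p and p* = 41, q* = 38.
The floor of 55 is above the equilibrium price 41, so it binds.
At p = 55: qd = 120 - 2·55 = 10 and qs = 5·55 - 167 = 108.
Producer surplus without the control is ½ · (41 - 33.4) · 38 = 144.4.
With the floor, 10 units are sold at 55. The supply price at q = 10 is 35.4, so PS = ½ · [(55 - 33.4) + (55 - 35.4)] · 10 = 206.
Change in producer surplus = 206 - 144.4 = 61.6.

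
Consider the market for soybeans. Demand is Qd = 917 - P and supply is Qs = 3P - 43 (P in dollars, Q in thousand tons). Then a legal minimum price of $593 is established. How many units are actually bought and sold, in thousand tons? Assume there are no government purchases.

In a free market, 917 - P = 3P - 43 gives the equilibrium P* = 240, Q* = 677.
Because the floor (593) lies above the market-clearing price, it is binding.
At P = 593: Qd = 917 - 593 = 324 and Qs = 3·593 - 43 = 1736.
The quantity actually transacted is the short side, demand: 324.

324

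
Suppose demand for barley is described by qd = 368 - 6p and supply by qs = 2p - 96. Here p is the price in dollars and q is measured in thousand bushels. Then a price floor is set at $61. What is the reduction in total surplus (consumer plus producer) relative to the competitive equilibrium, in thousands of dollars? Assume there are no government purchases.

Equilibrium: 368 - 6p = 2p - 96, so 464 = 8p and p* = 58, q* = 20.
Since 61 > 58, the floor is binding.
At p = 61: qd = 368 - 6·61 = 2 and qs = 2·61 - 96 = 26.
Quantity traded falls to 2. At q = 2 the demand price is (368 - 2)/6 = 61 and the supply price is (96 + 2)/2 = 49.
Deadweight loss = ½ · (61 - 49) · (20 - 2) = ½ · 12 · 18 = 108.

108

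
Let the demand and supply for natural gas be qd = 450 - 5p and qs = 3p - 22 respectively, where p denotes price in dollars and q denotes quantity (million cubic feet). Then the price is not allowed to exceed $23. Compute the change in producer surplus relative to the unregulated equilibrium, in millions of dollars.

Without the control the market clears where 450 - 5p = 3p - 22, i.e. p* = 59 and q* = 155.
The ceiling of 23 is below the equilibrium price 59, so it binds.
At p = 23: qd = 450 - 5·23 = 335 and qs = 3·23 - 22 = 47.
Producer surplus without the control is ½ · (59 - 22/3) · 155 = 24025/6.
With the ceiling, producers sell 47 units at 23, so PS = ½ · (23 - 22/3) · 47 = 2209/6.
Change in producer surplus = 2209/6 - 24025/6 = -3636.

-3636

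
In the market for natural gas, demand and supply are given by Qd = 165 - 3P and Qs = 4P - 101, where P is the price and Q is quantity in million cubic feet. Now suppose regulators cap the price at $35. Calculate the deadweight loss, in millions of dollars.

42

In a free market, 165 - 3P = 4P - 101 gives the equilibrium P* = 38, Q* = 51.
The ceiling of 35 is below the equilibrium price 38, so it binds.
At P = 35: Qd = 165 - 3·35 = 60 and Qs = 4·35 - 101 = 39.
Quantity traded falls to 39. At Q = 39 the demand price is (165 - 39)/3 = 42 and the supply price is (101 + 39)/4 = 35.
Deadweight loss = ½ · (42 - 35) · (51 - 39) = ½ · 7 · 12 = 42.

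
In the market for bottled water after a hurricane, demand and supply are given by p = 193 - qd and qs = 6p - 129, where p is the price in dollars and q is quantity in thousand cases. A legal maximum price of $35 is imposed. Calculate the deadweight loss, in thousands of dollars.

Rearranging demand gives qd = 193 - p. Equilibrium: 193 - p = 6p - 129, so 322 = 7p and p* = 46, q* = 147.
Since 35 < 46, the ceiling is binding.
At p = 35: qd = 193 - 35 = 158 and qs = 6·35 - 129 = 81.
Quantity traded falls to 81. At q = 81 the demand price is 193 - 81 = 112 and the supply price is (129 + 81)/6 = 35.
Deadweight loss = ½ · (112 - 35) · (147 - 81) = ½ · 77 · 66 = 2541.

2541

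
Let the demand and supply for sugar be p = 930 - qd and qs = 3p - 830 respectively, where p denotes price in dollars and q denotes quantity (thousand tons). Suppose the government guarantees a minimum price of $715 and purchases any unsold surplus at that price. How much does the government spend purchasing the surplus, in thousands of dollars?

Rearranging demand gives qd = 930 - p. In a free market, 930 - p = 3p - 830 gives the equilibrium p* = 440, q* = 490.
Since 715 > 440, the floor is binding.
At p = 715: qd = 930 - 715 = 215 and qs = 3·715 - 830 = 1315.
Surplus = qs - qd = 1100.
Government expenditure = surplus × support price = 1100 × 715 = 786500.

786500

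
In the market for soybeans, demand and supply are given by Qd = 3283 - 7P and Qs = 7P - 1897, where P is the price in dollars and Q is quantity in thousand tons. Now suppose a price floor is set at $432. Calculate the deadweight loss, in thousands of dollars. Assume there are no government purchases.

26908

Setting quantity demanded equal to quantity supplied, 3283 - 7P = 7P - 1897, gives P* = 370 and Q* = 693.
Because the floor (432) lies above the market-clearing price, it is binding.
At P = 432: Qd = 3283 - 7·432 = 259 and Qs = 7·432 - 1897 = 1127.
Quantity traded falls to 259. At Q = 259 the demand price is (3283 - 259)/7 = 432 and the supply price is (1897 + 259)/7 = 308.
Deadweight loss = ½ · (432 - 308) · (693 - 259) = ½ · 124 · 434 = 26908.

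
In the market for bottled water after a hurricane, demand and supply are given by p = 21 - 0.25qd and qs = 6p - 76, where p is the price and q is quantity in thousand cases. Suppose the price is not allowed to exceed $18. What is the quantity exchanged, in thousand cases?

Rearranging demand gives qd = 84 - 4p. Without the control the market clears where 84 - 4p = 6p - 76, i.e. p* = 16 and q* = 20.
The ceiling of 18 is above the equilibrium price 16, so it is not binding; the market clears at p* = 16, q* = 20.

20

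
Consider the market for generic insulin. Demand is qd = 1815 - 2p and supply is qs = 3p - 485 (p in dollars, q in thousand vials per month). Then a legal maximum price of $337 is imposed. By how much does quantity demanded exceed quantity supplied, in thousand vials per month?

615

Setting quantity demanded equal to quantity supplied, 1815 - 2p = 3p - 485, gives p* = 460 and q* = 895.
Since 337 < 460, the ceiling is binding.
At p = 337: qd = 1815 - 2·337 = 1141 and qs = 3·337 - 485 = 526.
Shortage = qd - qs = 1141 - 526 = 615.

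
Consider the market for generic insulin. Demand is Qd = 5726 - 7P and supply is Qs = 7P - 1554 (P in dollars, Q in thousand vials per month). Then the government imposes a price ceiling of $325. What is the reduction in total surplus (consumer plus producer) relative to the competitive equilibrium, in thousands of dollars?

In a free market, 5726 - 7P = 7P - 1554 gives the equilibrium P* = 520, Q* = 2086.
The ceiling of 325 is below the equilibrium price 520, so it binds.
At P = 325: Qd = 5726 - 7·325 = 3451 and Qs = 7·325 - 1554 = 721.
Quantity traded falls to 721. At Q = 721 the demand price is (5726 - 721)/7 = 715 and the supply price is (1554 + 721)/7 = 325.
Deadweight loss = ½ · (715 - 325) · (2086 - 721) = ½ · 390 · 1365 = 266175.

266175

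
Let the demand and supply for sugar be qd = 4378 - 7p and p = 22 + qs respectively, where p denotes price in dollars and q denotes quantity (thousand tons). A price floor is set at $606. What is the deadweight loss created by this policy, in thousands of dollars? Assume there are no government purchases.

Rearranging supply gives qs = p - 22. Without the control the market clears where 4378 - 7p = p - 22, i.e. p* = 550 and q* = 528.
Because the floor (606) lies above the market-clearing price, it is binding.
At p = 606: qd = 4378 - 7·606 = 136 and qs = 606 - 22 = 584.
Quantity traded falls to 136. At q = 136 the demand price is (4378 - 136)/7 = 606 and the supply price is 22 + 136 = 158.
Deadweight loss = ½ · (606 - 158) · (528 - 136) = ½ · 448 · 392 = 87808.

87808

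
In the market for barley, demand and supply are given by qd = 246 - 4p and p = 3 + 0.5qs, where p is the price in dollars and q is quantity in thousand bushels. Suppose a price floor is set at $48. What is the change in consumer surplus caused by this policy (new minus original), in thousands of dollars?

-396

Rearranging supply gives qs = 2p - 6. Equilibrium: 246 - 4p = 2p - 6, so 252 = 6p and p* = 42, q* = 78.
The floor of 48 is above the equilibrium price 42, so it binds.
At p = 48: qd = 246 - 4·48 = 54 and qs = 2·48 - 6 = 90.
Consumer surplus without the control is ½ · (61.5 - 42) · 78 = 760.5.
With the floor, consumers buy 54 units at 48, so CS = ½ · (61.5 - 48) · 54 = 364.5.
Change in consumer surplus = 364.5 - 760.5 = -396.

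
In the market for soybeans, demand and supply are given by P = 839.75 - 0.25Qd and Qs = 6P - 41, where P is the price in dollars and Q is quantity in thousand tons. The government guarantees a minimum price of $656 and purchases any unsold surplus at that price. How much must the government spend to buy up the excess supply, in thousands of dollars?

Rearranging demand gives Qd = 3359 - 4P. In a free market, 3359 - 4P = 6P - 41 gives the equilibrium P* = 340, Q* = 1999.
Since 656 > 340, the floor is binding.
At P = 656: Qd = 3359 - 4·656 = 735 and Qs = 6·656 - 41 = 3895.
Surplus = Qs - Qd = 3160.
Government expenditure = surplus × support price = 3160 × 656 = 2072960.

2072960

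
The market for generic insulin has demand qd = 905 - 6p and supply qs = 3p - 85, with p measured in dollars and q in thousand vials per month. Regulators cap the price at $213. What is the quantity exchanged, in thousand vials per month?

Equilibrium: 905 - 6p = 3p - 85, so 990 = 9p and p* = 110, q* = 245.
The ceiling of 213 is above the equilibrium price 110, so it is not binding; the market clears at p* = 110, q* = 245.

245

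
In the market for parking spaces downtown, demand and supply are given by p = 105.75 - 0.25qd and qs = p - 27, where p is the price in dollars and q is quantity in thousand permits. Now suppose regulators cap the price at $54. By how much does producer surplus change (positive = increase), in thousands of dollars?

Rearranging demand gives qd = 423 - 4p. Setting quantity demanded equal to quantity supplied, 423 - 4p = p - 27, gives p* = 90 and q* = 63.
The ceiling of 54 is below the equilibrium price 90, so it binds.
At p = 54: qd = 423 - 4·54 = 207 and qs = 54 - 27 = 27.
Producer surplus without the control is ½ · (90 - 27) · 63 = 1984.5.
With the ceiling, producers sell 27 units at 54, so PS = ½ · (54 - 27) · 27 = 364.5.
Change in producer surplus = 364.5 - 1984.5 = -1620.

-1620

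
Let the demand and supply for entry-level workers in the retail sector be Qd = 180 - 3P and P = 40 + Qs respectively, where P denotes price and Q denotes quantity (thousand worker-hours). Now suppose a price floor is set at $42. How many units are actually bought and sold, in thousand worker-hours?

15

Rearranging supply gives Qs = P - 40. Equilibrium: 180 - 3P = P - 40, so 220 = 4P and P* = 55, Q* = 15.
The floor of 42 is below the equilibrium price 55, so it is not binding; the market clears at P* = 55, Q* = 15.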